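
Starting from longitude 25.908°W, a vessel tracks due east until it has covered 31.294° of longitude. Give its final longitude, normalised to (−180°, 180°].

Start at -25.908°; shift +31.294° → +5.386°.
+5.386° already lies in (−180°, 180°].

5.386°E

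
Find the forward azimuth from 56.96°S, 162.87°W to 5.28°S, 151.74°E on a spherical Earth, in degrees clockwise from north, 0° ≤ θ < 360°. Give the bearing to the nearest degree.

Δλ = 151.74 − -162.87 = 314.61°; wrapped into (−180°, 180°]: -45.39°.
θ = atan2( sin Δλ · cos φ₂ , cos φ₁ · sin φ₂ − sin φ₁ · cos φ₂ · cos Δλ )
  = atan2(-0.70888, 0.53604) = -52.904° → normalised to [0°, 360°): 307.096°.

307°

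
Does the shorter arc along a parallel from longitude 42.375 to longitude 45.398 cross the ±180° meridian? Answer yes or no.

Signed shortest Δλ = ((45.398 − 42.375 + 180) mod 360) − 180 = 3.023°.
Going east by 3.023° from +42.375° reaches +45.398° without touching 180°.

No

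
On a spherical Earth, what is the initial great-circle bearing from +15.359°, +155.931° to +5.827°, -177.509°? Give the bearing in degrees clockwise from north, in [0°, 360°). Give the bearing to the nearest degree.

107°

Δλ = -177.509 − 155.931 = -333.440°; wrapped into (−180°, 180°]: 26.560°.
θ = atan2( sin Δλ · cos φ₂ , cos φ₁ · sin φ₂ − sin φ₁ · cos φ₂ · cos Δλ )
  = atan2(0.44482, -0.13779) = 107.211° → normalised to [0°, 360°): 107.211°.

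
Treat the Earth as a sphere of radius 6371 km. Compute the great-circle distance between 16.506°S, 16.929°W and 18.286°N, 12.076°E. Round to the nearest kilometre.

Δλ = 12.076 − -16.929 = 29.005°.
Δφ = 18.286 − -16.506 = 34.792°.
a = sin²(Δφ/2) + cos φ₁ · cos φ₂ · sin²(Δλ/2) = 0.146476.
c = 2·atan2(√a, √(1−a)) = 0.78548 rad → d = 6371·c ≈ 5004.31 km.

5004 km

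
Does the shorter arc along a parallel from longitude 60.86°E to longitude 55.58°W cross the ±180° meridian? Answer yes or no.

No

Signed shortest Δλ = ((-55.58 − 60.86 + 180) mod 360) − 180 = -116.44°.
Going west by 116.44° from +60.86° reaches -55.58° without touching 180°.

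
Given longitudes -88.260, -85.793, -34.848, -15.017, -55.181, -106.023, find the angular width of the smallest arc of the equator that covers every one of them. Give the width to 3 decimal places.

Sort the longitudes: -106.023°, -88.260°, -85.793°, -55.181°, -34.848°, -15.017°.
Eastward gaps between consecutive values (wrapping around): 17.763°, 2.467°, 30.612°, 20.333°, 19.831°, 268.994°.
Largest gap = 268.994° ⇒ minimal covering band is its complement: 360° − 268.994° = 91.006°.
Band runs from -106.023° eastward to -15.017°.

91.006°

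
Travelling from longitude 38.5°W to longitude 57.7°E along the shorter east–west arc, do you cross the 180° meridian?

No

Signed shortest Δλ = ((57.7 − -38.5 + 180) mod 360) − 180 = 96.2°.
Going east by 96.2° from -38.5° reaches +57.7° without touching 180°.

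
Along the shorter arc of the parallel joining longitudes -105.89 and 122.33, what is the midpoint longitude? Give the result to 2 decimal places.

Signed shortest Δλ from -105.89° to +122.33° is -131.78°.
Midpoint longitude = -105.89° + (-131.78°)/2 = -105.89° − 65.89° = -171.78°.
(The naïve average (-105.89 + +122.33)/2 = 8.22° is on the wrong side of the globe.)

-171.78°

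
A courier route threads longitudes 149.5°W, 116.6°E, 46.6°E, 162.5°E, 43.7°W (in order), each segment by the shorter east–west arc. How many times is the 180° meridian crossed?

2

Leg 1: -149.5° → +116.6°, shortest Δλ = -93.9° (west) — crosses 180°.
Leg 2: +116.6° → +46.6°, shortest Δλ = -70.0° (west) — does not cross 180°.
Leg 3: +46.6° → +162.5°, shortest Δλ = 115.9° (east) — does not cross 180°.
Leg 4: +162.5° → -43.7°, shortest Δλ = 153.8° (east) — crosses 180°.
Total crossings: 2.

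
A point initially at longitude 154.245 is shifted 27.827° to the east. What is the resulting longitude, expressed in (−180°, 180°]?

Start at +154.245°; shift +27.827° → +182.072°.
+182.072° lies outside (−180°, 180°]; subtract 360° → -177.928°.

-177.928°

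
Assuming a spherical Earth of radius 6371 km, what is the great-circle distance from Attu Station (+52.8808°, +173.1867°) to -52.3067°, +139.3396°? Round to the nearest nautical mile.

6541 nmi

Δλ = 139.3396 − 173.1867 = -33.8471°.
Δφ = -52.3067 − 52.8808 = -105.1875°.
a = sin²(Δφ/2) + cos φ₁ · cos φ₂ · sin²(Δλ/2) = 0.662256.
c = 2·atan2(√a, √(1−a)) = 1.90129 rad → d = 6371·c ≈ 12113.13 km ≈ 6540.57 nmi.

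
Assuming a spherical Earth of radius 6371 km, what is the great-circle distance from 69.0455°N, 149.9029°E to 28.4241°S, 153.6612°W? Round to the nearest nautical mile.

6346 nmi

Δλ = -153.6612 − 149.9029 = -303.5641°; wrapped into (−180°, 180°]: 56.4359°.
Δφ = -28.4241 − 69.0455 = -97.4696°.
a = sin²(Δφ/2) + cos φ₁ · cos φ₂ · sin²(Δλ/2) = 0.635314.
c = 2·atan2(√a, √(1−a)) = 1.84484 rad → d = 6371·c ≈ 11753.49 km ≈ 6346.38 nmi.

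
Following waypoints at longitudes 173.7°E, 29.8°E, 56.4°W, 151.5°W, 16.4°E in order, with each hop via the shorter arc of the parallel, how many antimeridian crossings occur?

0

Leg 1: +173.7° → +29.8°, shortest Δλ = -143.9° (west) — does not cross 180°.
Leg 2: +29.8° → -56.4°, shortest Δλ = -86.2° (west) — does not cross 180°.
Leg 3: -56.4° → -151.5°, shortest Δλ = -95.1° (west) — does not cross 180°.
Leg 4: -151.5° → +16.4°, shortest Δλ = 167.9° (east) — does not cross 180°.
Total crossings: 0.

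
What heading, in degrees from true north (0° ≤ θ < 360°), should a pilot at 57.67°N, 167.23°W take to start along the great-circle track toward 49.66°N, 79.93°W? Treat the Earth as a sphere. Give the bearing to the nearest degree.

Δλ = -79.93 − -167.23 = 87.30°.
θ = atan2( sin Δλ · cos φ₂ , cos φ₁ · sin φ₂ − sin φ₁ · cos φ₂ · cos Δλ )
  = atan2(0.64660, 0.38186) = 59.435° → normalised to [0°, 360°): 59.435°.

59°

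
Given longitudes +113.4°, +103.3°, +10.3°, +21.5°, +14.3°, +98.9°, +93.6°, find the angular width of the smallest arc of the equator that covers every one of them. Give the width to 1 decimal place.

103.1°

Sort the longitudes: +10.3°, +14.3°, +21.5°, +93.6°, +98.9°, +103.3°, +113.4°.
Eastward gaps between consecutive values (wrapping around): 4.0°, 7.2°, 72.1°, 5.3°, 4.4°, 10.1°, 256.9°.
Largest gap = 256.9° ⇒ minimal covering band is its complement: 360° − 256.9° = 103.1°.
Band runs from +10.3° eastward to +113.4°.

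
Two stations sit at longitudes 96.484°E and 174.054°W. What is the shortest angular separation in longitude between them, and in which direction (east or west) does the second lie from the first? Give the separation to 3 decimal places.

89.462° east

Raw difference: -174.054 − 96.484 = -270.538°.
Normalise into (−180°, 180°]: -270.538° + 360° = 89.462°.
Positive ⇒ the second point lies to the east; separation 89.462°.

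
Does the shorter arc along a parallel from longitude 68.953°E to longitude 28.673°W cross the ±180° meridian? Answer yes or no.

No

Signed shortest Δλ = ((-28.673 − 68.953 + 180) mod 360) − 180 = -97.626°.
Going west by 97.626° from +68.953° reaches -28.673° without touching 180°.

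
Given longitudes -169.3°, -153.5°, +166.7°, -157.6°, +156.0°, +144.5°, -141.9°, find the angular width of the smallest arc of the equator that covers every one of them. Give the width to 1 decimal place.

73.6°

Sort the longitudes: -169.3°, -157.6°, -153.5°, -141.9°, +144.5°, +156.0°, +166.7°.
Eastward gaps between consecutive values (wrapping around): 11.7°, 4.1°, 11.6°, 286.4°, 11.5°, 10.7°, 24.0°.
Largest gap = 286.4° ⇒ minimal covering band is its complement: 360° − 286.4° = 73.6°.
Band runs from +144.5° eastward to -141.9°, crossing the antimeridian.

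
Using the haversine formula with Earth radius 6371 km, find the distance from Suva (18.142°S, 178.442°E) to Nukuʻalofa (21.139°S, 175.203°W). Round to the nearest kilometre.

744 km

Δλ = -175.203 − 178.442 = -353.645°; wrapped into (−180°, 180°]: 6.355°.
Δφ = -21.139 − -18.142 = -2.997°.
a = sin²(Δφ/2) + cos φ₁ · cos φ₂ · sin²(Δλ/2) = 0.003407.
c = 2·atan2(√a, √(1−a)) = 0.11681 rad → d = 6371·c ≈ 744.18 km.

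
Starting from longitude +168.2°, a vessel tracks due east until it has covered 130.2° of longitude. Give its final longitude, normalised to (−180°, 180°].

-61.6°

Start at +168.2°; shift +130.2° → +298.4°.
+298.4° lies outside (−180°, 180°]; subtract 360° → -61.6°.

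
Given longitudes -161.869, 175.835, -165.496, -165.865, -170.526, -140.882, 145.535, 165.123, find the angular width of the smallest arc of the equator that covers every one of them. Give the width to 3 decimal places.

Sort the longitudes: -170.526°, -165.865°, -165.496°, -161.869°, -140.882°, +145.535°, +165.123°, +175.835°.
Eastward gaps between consecutive values (wrapping around): 4.661°, 0.369°, 3.627°, 20.987°, 286.417°, 19.588°, 10.712°, 13.639°.
Largest gap = 286.417° ⇒ minimal covering band is its complement: 360° − 286.417° = 73.583°.
Band runs from +145.535° eastward to -140.882°, crossing the antimeridian.

73.583°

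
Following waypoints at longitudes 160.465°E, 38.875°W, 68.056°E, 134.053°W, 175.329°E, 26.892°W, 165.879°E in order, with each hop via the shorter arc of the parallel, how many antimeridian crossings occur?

Leg 1: +160.465° → -38.875°, shortest Δλ = 160.66° (east) — crosses 180°.
Leg 2: -38.875° → +68.056°, shortest Δλ = 106.931° (east) — does not cross 180°.
Leg 3: +68.056° → -134.053°, shortest Δλ = 157.891° (east) — crosses 180°.
Leg 4: -134.053° → +175.329°, shortest Δλ = -50.618° (west) — crosses 180°.
Leg 5: +175.329° → -26.892°, shortest Δλ = 157.779° (east) — crosses 180°.
Leg 6: -26.892° → +165.879°, shortest Δλ = -167.229° (west) — crosses 180°.
Total crossings: 5.

5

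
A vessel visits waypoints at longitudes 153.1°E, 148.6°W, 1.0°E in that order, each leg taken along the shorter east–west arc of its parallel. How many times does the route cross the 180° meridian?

1

Leg 1: +153.1° → -148.6°, shortest Δλ = 58.3° (east) — crosses 180°.
Leg 2: -148.6° → +1.0°, shortest Δλ = 149.6° (east) — does not cross 180°.
Total crossings: 1.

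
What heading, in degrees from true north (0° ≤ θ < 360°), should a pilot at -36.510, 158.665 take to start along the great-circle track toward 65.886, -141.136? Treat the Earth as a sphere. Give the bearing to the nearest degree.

23°

Δλ = -141.136 − 158.665 = -299.801°; wrapped into (−180°, 180°]: 60.199°.
θ = atan2( sin Δλ · cos φ₂ , cos φ₁ · sin φ₂ − sin φ₁ · cos φ₂ · cos Δλ )
  = atan2(0.35453, 0.85442) = 22.535° → normalised to [0°, 360°): 22.535°.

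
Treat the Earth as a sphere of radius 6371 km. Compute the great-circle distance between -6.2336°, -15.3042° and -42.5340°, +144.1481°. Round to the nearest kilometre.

14208 km

Δλ = 144.1481 − -15.3042 = 159.4523°.
Δφ = -42.5340 − -6.2336 = -36.3004°.
a = sin²(Δφ/2) + cos φ₁ · cos φ₂ · sin²(Δλ/2) = 0.806256.
c = 2·atan2(√a, √(1−a)) = 2.23003 rad → d = 6371·c ≈ 14207.53 km.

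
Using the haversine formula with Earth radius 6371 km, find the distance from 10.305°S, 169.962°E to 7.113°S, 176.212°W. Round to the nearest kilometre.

1560 km

Δλ = -176.212 − 169.962 = -346.174°; wrapped into (−180°, 180°]: 13.826°.
Δφ = -7.113 − -10.305 = 3.192°.
a = sin²(Δφ/2) + cos φ₁ · cos φ₂ · sin²(Δλ/2) = 0.014919.
c = 2·atan2(√a, √(1−a)) = 0.24490 rad → d = 6371·c ≈ 1560.27 km.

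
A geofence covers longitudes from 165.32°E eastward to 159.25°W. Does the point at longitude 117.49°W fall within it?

No

Band width going east from +165.32° to -159.25°: ((-159.25 − 165.32) mod 360) = 35.43°.
Offset of -117.49° east of the west edge: ((-117.49 − 165.32) mod 360) = 77.19°.
77.19° > 35.43° ⇒ outside.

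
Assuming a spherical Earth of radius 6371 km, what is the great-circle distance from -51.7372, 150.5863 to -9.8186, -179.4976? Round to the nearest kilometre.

Δλ = -179.4976 − 150.5863 = -330.0839°; wrapped into (−180°, 180°]: 29.9161°.
Δφ = -9.8186 − -51.7372 = 41.9186°.
a = sin²(Δφ/2) + cos φ₁ · cos φ₂ · sin²(Δλ/2) = 0.168605.
c = 2·atan2(√a, √(1−a)) = 0.84626 rad → d = 6371·c ≈ 5391.51 km.

5392 km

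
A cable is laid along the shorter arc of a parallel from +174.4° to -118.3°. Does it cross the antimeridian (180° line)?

Yes

Naïve |-118.3 − 174.4| = 292.7° > 180°, so the shorter arc goes the other way round — across 180°.
Signed shortest Δλ = ((-118.3 − 174.4 + 180) mod 360) − 180 = 67.3°.
Going east by 67.3° from +174.4° passes through 180° before reaching -118.3°.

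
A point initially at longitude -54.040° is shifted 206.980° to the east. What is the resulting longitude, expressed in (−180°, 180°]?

Start at -54.040°; shift +206.980° → +152.940°.
+152.940° already lies in (−180°, 180°].

+152.940°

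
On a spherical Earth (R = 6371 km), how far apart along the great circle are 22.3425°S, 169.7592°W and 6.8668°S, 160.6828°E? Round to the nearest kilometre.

Δλ = 160.6828 − -169.7592 = 330.4420°; wrapped into (−180°, 180°]: -29.5580°.
Δφ = -6.8668 − -22.3425 = 15.4757°.
a = sin²(Δφ/2) + cos φ₁ · cos φ₂ · sin²(Δλ/2) = 0.077883.
c = 2·atan2(√a, √(1−a)) = 0.56566 rad → d = 6371·c ≈ 3603.83 km.

3604 km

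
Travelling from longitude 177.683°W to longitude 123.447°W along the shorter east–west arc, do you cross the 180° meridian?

Signed shortest Δλ = ((-123.447 − -177.683 + 180) mod 360) − 180 = 54.236°.
Going east by 54.236° from -177.683° reaches -123.447° without touching 180°.

No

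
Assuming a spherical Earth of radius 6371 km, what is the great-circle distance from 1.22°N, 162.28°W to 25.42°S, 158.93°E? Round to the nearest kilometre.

Δλ = 158.93 − -162.28 = 321.21°; wrapped into (−180°, 180°]: -38.79°.
Δφ = -25.42 − 1.22 = -26.64°.
a = sin²(Δφ/2) + cos φ₁ · cos φ₂ · sin²(Δλ/2) = 0.152657.
c = 2·atan2(√a, √(1−a)) = 0.80281 rad → d = 6371·c ≈ 5114.72 km.

5115 km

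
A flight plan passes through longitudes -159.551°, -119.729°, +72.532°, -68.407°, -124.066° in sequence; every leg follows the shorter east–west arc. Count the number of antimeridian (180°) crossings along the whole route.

1

Leg 1: -159.551° → -119.729°, shortest Δλ = 39.822° (east) — does not cross 180°.
Leg 2: -119.729° → +72.532°, shortest Δλ = -167.739° (west) — crosses 180°.
Leg 3: +72.532° → -68.407°, shortest Δλ = -140.939° (west) — does not cross 180°.
Leg 4: -68.407° → -124.066°, shortest Δλ = -55.659° (west) — does not cross 180°.
Total crossings: 1.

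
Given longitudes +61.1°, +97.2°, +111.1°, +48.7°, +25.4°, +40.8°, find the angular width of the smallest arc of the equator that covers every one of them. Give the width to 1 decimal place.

85.7°

Sort the longitudes: +25.4°, +40.8°, +48.7°, +61.1°, +97.2°, +111.1°.
Eastward gaps between consecutive values (wrapping around): 15.4°, 7.9°, 12.4°, 36.1°, 13.9°, 274.3°.
Largest gap = 274.3° ⇒ minimal covering band is its complement: 360° − 274.3° = 85.7°.
Band runs from +25.4° eastward to +111.1°.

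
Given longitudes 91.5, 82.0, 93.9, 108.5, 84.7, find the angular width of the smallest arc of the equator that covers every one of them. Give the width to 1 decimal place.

26.5°

Sort the longitudes: +82.0°, +84.7°, +91.5°, +93.9°, +108.5°.
Eastward gaps between consecutive values (wrapping around): 2.7°, 6.8°, 2.4°, 14.6°, 333.5°.
Largest gap = 333.5° ⇒ minimal covering band is its complement: 360° − 333.5° = 26.5°.
Band runs from +82.0° eastward to +108.5°.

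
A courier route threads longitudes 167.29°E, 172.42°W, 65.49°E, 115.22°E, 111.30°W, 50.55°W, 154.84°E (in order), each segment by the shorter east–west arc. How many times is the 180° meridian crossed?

4

Leg 1: +167.29° → -172.42°, shortest Δλ = 20.29° (east) — crosses 180°.
Leg 2: -172.42° → +65.49°, shortest Δλ = -122.09° (west) — crosses 180°.
Leg 3: +65.49° → +115.22°, shortest Δλ = 49.73° (east) — does not cross 180°.
Leg 4: +115.22° → -111.30°, shortest Δλ = 133.48° (east) — crosses 180°.
Leg 5: -111.30° → -50.55°, shortest Δλ = 60.75° (east) — does not cross 180°.
Leg 6: -50.55° → +154.84°, shortest Δλ = -154.61° (west) — crosses 180°.
Total crossings: 4.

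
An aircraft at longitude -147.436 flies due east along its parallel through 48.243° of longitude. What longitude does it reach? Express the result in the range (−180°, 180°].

-99.193°

Start at -147.436°; shift +48.243° → -99.193°.
-99.193° already lies in (−180°, 180°].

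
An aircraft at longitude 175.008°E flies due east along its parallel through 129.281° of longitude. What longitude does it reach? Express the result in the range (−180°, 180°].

Start at +175.008°; shift +129.281° → +304.289°.
+304.289° lies outside (−180°, 180°]; subtract 360° → -55.711°.

55.711°W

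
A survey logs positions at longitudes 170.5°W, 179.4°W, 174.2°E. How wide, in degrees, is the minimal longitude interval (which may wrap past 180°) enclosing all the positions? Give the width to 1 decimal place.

Sort the longitudes: -179.4°, -170.5°, +174.2°.
Eastward gaps between consecutive values (wrapping around): 8.9°, 344.7°, 6.4°.
Largest gap = 344.7° ⇒ minimal covering band is its complement: 360° − 344.7° = 15.3°.
Band runs from +174.2° eastward to -170.5°, crossing the antimeridian.

15.3°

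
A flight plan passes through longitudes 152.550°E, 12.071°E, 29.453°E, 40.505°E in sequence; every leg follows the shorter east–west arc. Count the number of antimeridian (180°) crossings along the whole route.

0

Leg 1: +152.550° → +12.071°, shortest Δλ = -140.479° (west) — does not cross 180°.
Leg 2: +12.071° → +29.453°, shortest Δλ = 17.382° (east) — does not cross 180°.
Leg 3: +29.453° → +40.505°, shortest Δλ = 11.052° (east) — does not cross 180°.
Total crossings: 0.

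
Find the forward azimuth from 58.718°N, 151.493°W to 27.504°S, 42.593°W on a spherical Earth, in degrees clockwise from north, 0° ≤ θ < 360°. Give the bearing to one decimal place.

89.6°

Δλ = -42.593 − -151.493 = 108.900°.
θ = atan2( sin Δλ · cos φ₂ , cos φ₁ · sin φ₂ − sin φ₁ · cos φ₂ · cos Δλ )
  = atan2(0.83916, 0.00574) = 89.608° → normalised to [0°, 360°): 89.608°.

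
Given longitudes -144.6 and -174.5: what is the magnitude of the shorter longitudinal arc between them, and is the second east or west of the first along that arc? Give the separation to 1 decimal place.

Raw difference: -174.5 − -144.6 = -29.9°.
Normalise into (−180°, 180°]: -29.9° stays -29.9°.
Negative ⇒ the second point lies to the west; separation 29.9°.

29.9° west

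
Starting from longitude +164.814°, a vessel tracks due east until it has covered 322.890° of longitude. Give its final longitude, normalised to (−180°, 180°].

+127.704°

Start at +164.814°; shift +322.890° → +487.704°.
+487.704° lies outside (−180°, 180°]; subtract 360° → +127.704°.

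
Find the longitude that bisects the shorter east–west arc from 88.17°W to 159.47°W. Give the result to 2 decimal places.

Signed shortest Δλ from -88.17° to -159.47° is -71.30°.
Midpoint longitude = -88.17° + (-71.30°)/2 = -88.17° − 35.65° = -123.82°.

123.82°W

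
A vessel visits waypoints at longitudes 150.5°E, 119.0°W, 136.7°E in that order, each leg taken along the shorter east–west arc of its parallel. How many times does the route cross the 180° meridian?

Leg 1: +150.5° → -119.0°, shortest Δλ = 90.5° (east) — crosses 180°.
Leg 2: -119.0° → +136.7°, shortest Δλ = -104.3° (west) — crosses 180°.
Total crossings: 2.

2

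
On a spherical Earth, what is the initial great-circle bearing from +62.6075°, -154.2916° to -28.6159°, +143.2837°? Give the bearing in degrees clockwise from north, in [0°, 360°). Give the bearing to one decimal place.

Δλ = 143.2837 − -154.2916 = 297.5753°; wrapped into (−180°, 180°]: -62.4247°.
θ = atan2( sin Δλ · cos φ₂ , cos φ₁ · sin φ₂ − sin φ₁ · cos φ₂ · cos Δλ )
  = atan2(-0.77813, -0.58116) = -126.755° → normalised to [0°, 360°): 233.245°.

233.2°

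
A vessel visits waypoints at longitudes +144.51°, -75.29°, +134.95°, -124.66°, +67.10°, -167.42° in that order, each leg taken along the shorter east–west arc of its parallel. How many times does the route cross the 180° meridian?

5

Leg 1: +144.51° → -75.29°, shortest Δλ = 140.2° (east) — crosses 180°.
Leg 2: -75.29° → +134.95°, shortest Δλ = -149.76° (west) — crosses 180°.
Leg 3: +134.95° → -124.66°, shortest Δλ = 100.39° (east) — crosses 180°.
Leg 4: -124.66° → +67.10°, shortest Δλ = -168.24° (west) — crosses 180°.
Leg 5: +67.10° → -167.42°, shortest Δλ = 125.48° (east) — crosses 180°.
Total crossings: 5.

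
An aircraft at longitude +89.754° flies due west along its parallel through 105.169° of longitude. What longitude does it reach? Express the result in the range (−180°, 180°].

-15.415°

Start at +89.754°; shift −105.169° → -15.415°.
-15.415° already lies in (−180°, 180°].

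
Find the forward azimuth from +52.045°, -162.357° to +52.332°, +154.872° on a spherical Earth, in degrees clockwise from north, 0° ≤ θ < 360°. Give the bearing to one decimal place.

287.8°

Δλ = 154.872 − -162.357 = 317.229°; wrapped into (−180°, 180°]: -42.771°.
θ = atan2( sin Δλ · cos φ₂ , cos φ₁ · sin φ₂ − sin φ₁ · cos φ₂ · cos Δλ )
  = atan2(-0.41497, 0.13314) = -72.211° → normalised to [0°, 360°): 287.789°.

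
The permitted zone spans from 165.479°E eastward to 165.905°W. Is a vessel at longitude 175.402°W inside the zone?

Band width going east from +165.479° to -165.905°: ((-165.905 − 165.479) mod 360) = 28.616°.
Offset of -175.402° east of the west edge: ((-175.402 − 165.479) mod 360) = 19.119°.
19.119° ≤ 28.616° ⇒ inside.

Yes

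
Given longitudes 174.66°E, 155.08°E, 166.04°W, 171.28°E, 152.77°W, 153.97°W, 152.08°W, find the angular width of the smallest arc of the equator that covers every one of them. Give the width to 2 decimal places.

52.84°

Sort the longitudes: -166.04°, -153.97°, -152.77°, -152.08°, +155.08°, +171.28°, +174.66°.
Eastward gaps between consecutive values (wrapping around): 12.07°, 1.20°, 0.69°, 307.16°, 16.20°, 3.38°, 19.30°.
Largest gap = 307.16° ⇒ minimal covering band is its complement: 360° − 307.16° = 52.84°.
Band runs from +155.08° eastward to -152.08°, crossing the antimeridian.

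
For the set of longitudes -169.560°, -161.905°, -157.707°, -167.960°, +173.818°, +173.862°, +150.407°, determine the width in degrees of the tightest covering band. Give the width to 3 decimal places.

51.886°

Sort the longitudes: -169.560°, -167.960°, -161.905°, -157.707°, +150.407°, +173.818°, +173.862°.
Eastward gaps between consecutive values (wrapping around): 1.600°, 6.055°, 4.198°, 308.114°, 23.411°, 0.044°, 16.578°.
Largest gap = 308.114° ⇒ minimal covering band is its complement: 360° − 308.114° = 51.886°.
Band runs from +150.407° eastward to -157.707°, crossing the antimeridian.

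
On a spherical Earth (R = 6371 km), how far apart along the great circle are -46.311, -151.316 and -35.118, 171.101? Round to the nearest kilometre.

Δλ = 171.101 − -151.316 = 322.417°; wrapped into (−180°, 180°]: -37.583°.
Δφ = -35.118 − -46.311 = 11.193°.
a = sin²(Δφ/2) + cos φ₁ · cos φ₂ · sin²(Δλ/2) = 0.068138.
c = 2·atan2(√a, √(1−a)) = 0.52818 rad → d = 6371·c ≈ 3365.06 km.

3365 km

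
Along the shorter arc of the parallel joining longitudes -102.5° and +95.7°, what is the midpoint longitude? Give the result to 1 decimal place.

Signed shortest Δλ from -102.5° to +95.7° is -161.8°.
Midpoint longitude = -102.5° + (-161.8°)/2 = -102.5° − 80.9° = -183.4°.
Normalise into (−180°, 180°]: +176.6°.
(The naïve average (-102.5 + +95.7)/2 = -3.4° is on the wrong side of the globe.)

+176.6°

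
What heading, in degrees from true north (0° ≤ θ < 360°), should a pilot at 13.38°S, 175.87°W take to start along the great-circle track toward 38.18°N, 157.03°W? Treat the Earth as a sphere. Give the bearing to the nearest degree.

Δλ = -157.03 − -175.87 = 18.84°.
θ = atan2( sin Δλ · cos φ₂ , cos φ₁ · sin φ₂ − sin φ₁ · cos φ₂ · cos Δλ )
  = atan2(0.25384, 0.77351) = 18.168° → normalised to [0°, 360°): 18.168°.

18°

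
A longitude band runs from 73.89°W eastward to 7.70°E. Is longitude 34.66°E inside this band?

Band width going east from -73.89° to +7.70°: ((7.70 − -73.89) mod 360) = 81.59°.
Offset of +34.66° east of the west edge: ((34.66 − -73.89) mod 360) = 108.55°.
108.55° > 81.59° ⇒ outside.

No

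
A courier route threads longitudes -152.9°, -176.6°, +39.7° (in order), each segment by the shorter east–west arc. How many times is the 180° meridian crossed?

Leg 1: -152.9° → -176.6°, shortest Δλ = -23.7° (west) — does not cross 180°.
Leg 2: -176.6° → +39.7°, shortest Δλ = -143.7° (west) — crosses 180°.
Total crossings: 1.

1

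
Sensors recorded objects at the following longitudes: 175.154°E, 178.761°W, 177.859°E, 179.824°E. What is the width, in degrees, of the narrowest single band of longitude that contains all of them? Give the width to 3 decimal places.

Sort the longitudes: -178.761°, +175.154°, +177.859°, +179.824°.
Eastward gaps between consecutive values (wrapping around): 353.915°, 2.705°, 1.965°, 1.415°.
Largest gap = 353.915° ⇒ minimal covering band is its complement: 360° − 353.915° = 6.085°.
Band runs from +175.154° eastward to -178.761°, crossing the antimeridian.

6.085°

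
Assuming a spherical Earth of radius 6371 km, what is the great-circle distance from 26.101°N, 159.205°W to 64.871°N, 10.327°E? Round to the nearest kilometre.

Δλ = 10.327 − -159.205 = 169.532°.
Δφ = 64.871 − 26.101 = 38.770°.
a = sin²(Δφ/2) + cos φ₁ · cos φ₂ · sin²(Δλ/2) = 0.488345.
c = 2·atan2(√a, √(1−a)) = 1.54748 rad → d = 6371·c ≈ 9859.02 km.

9859 km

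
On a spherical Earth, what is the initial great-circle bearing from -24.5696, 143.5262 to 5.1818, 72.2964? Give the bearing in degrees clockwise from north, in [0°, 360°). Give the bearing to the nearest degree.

283°

Δλ = 72.2964 − 143.5262 = -71.2298°.
θ = atan2( sin Δλ · cos φ₂ , cos φ₁ · sin φ₂ − sin φ₁ · cos φ₂ · cos Δλ )
  = atan2(-0.94295, 0.21538) = -77.133° → normalised to [0°, 360°): 282.867°.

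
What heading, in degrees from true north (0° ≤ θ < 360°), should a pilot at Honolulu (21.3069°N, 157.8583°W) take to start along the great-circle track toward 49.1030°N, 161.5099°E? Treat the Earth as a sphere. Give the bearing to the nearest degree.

321°

Δλ = 161.5099 − -157.8583 = 319.3682°; wrapped into (−180°, 180°]: -40.6318°.
θ = atan2( sin Δλ · cos φ₂ , cos φ₁ · sin φ₂ − sin φ₁ · cos φ₂ · cos Δλ )
  = atan2(-0.42634, 0.52368) = -39.150° → normalised to [0°, 360°): 320.850°.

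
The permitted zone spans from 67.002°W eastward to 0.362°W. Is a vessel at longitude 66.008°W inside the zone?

Yes

Band width going east from -67.002° to -0.362°: ((-0.362 − -67.002) mod 360) = 66.640°.
Offset of -66.008° east of the west edge: ((-66.008 − -67.002) mod 360) = 0.994°.
0.994° ≤ 66.640° ⇒ inside.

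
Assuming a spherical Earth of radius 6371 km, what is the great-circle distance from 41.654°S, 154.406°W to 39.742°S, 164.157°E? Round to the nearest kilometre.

3466 km

Δλ = 164.157 − -154.406 = 318.563°; wrapped into (−180°, 180°]: -41.437°.
Δφ = -39.742 − -41.654 = 1.912°.
a = sin²(Δφ/2) + cos φ₁ · cos φ₂ · sin²(Δλ/2) = 0.072185.
c = 2·atan2(√a, √(1−a)) = 0.54403 rad → d = 6371·c ≈ 3466.00 km.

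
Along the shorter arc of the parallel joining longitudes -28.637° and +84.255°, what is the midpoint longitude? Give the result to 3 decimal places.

Signed shortest Δλ from -28.637° to +84.255° is +112.892°.
Midpoint longitude = -28.637° + (+112.892°)/2 = -28.637° + 56.446° = +27.809°.

+27.809°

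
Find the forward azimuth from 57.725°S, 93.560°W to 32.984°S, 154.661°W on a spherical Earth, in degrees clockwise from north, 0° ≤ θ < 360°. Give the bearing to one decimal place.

274.1°

Δλ = -154.661 − -93.560 = -61.101°.
θ = atan2( sin Δλ · cos φ₂ , cos φ₁ · sin φ₂ − sin φ₁ · cos φ₂ · cos Δλ )
  = atan2(-0.73437, 0.05204) = -85.947° → normalised to [0°, 360°): 274.053°.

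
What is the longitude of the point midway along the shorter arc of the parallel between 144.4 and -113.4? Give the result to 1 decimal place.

-164.5°

Signed shortest Δλ from +144.4° to -113.4° is +102.2°.
Midpoint longitude = +144.4° + (+102.2°)/2 = +144.4° + 51.1° = +195.5°.
Normalise into (−180°, 180°]: -164.5°.
(The naïve average (+144.4 + -113.4)/2 = 15.5° is on the wrong side of the globe.)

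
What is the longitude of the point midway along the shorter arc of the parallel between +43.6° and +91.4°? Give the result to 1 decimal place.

+67.5°

Signed shortest Δλ from +43.6° to +91.4° is +47.8°.
Midpoint longitude = +43.6° + (+47.8°)/2 = +43.6° + 23.9° = +67.5°.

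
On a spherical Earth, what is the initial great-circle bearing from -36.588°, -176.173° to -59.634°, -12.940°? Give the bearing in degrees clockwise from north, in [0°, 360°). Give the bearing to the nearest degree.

172°

Δλ = -12.940 − -176.173 = 163.233°.
θ = atan2( sin Δλ · cos φ₂ , cos φ₁ · sin φ₂ − sin φ₁ · cos φ₂ · cos Δλ )
  = atan2(0.14583, -0.98130) = 171.547° → normalised to [0°, 360°): 171.547°.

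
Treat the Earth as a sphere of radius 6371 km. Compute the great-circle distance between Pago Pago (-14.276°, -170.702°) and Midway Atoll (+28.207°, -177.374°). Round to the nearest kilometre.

Δλ = -177.374 − -170.702 = -6.672°.
Δφ = 28.207 − -14.276 = 42.483°.
a = sin²(Δφ/2) + cos φ₁ · cos φ₂ · sin²(Δλ/2) = 0.134153.
c = 2·atan2(√a, √(1−a)) = 0.74999 rad → d = 6371·c ≈ 4778.20 km.

4778 km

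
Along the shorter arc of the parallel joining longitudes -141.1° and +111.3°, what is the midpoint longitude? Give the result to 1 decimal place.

Signed shortest Δλ from -141.1° to +111.3° is -107.6°.
Midpoint longitude = -141.1° + (-107.6°)/2 = -141.1° − 53.8° = -194.9°.
Normalise into (−180°, 180°]: +165.1°.
(The naïve average (-141.1 + +111.3)/2 = -14.9° is on the wrong side of the globe.)

+165.1°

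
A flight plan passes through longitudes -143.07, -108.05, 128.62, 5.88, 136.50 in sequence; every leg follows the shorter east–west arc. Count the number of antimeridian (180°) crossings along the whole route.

1

Leg 1: -143.07° → -108.05°, shortest Δλ = 35.02° (east) — does not cross 180°.
Leg 2: -108.05° → +128.62°, shortest Δλ = -123.33° (west) — crosses 180°.
Leg 3: +128.62° → +5.88°, shortest Δλ = -122.74° (west) — does not cross 180°.
Leg 4: +5.88° → +136.50°, shortest Δλ = 130.62° (east) — does not cross 180°.
Total crossings: 1.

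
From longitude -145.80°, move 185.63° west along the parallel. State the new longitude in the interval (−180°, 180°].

Start at -145.80°; shift −185.63° → -331.43°.
-331.43° lies outside (−180°, 180°]; add 360° → +28.57°.

+28.57°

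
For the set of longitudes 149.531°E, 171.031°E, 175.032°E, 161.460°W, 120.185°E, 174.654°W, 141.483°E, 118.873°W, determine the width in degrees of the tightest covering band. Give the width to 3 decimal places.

Sort the longitudes: -174.654°, -161.460°, -118.873°, +120.185°, +141.483°, +149.531°, +171.031°, +175.032°.
Eastward gaps between consecutive values (wrapping around): 13.194°, 42.587°, 239.058°, 21.298°, 8.048°, 21.500°, 4.001°, 10.314°.
Largest gap = 239.058° ⇒ minimal covering band is its complement: 360° − 239.058° = 120.942°.
Band runs from +120.185° eastward to -118.873°, crossing the antimeridian.

120.942°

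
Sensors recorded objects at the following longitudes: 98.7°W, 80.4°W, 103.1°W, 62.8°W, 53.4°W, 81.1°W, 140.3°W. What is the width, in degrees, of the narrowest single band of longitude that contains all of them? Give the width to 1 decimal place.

86.9°

Sort the longitudes: -140.3°, -103.1°, -98.7°, -81.1°, -80.4°, -62.8°, -53.4°.
Eastward gaps between consecutive values (wrapping around): 37.2°, 4.4°, 17.6°, 0.7°, 17.6°, 9.4°, 273.1°.
Largest gap = 273.1° ⇒ minimal covering band is its complement: 360° − 273.1° = 86.9°.
Band runs from -140.3° eastward to -53.4°.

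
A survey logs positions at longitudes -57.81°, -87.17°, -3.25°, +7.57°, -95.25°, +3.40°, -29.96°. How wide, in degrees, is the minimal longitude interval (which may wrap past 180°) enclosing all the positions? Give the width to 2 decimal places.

102.82°

Sort the longitudes: -95.25°, -87.17°, -57.81°, -29.96°, -3.25°, +3.40°, +7.57°.
Eastward gaps between consecutive values (wrapping around): 8.08°, 29.36°, 27.85°, 26.71°, 6.65°, 4.17°, 257.18°.
Largest gap = 257.18° ⇒ minimal covering band is its complement: 360° − 257.18° = 102.82°.
Band runs from -95.25° eastward to +7.57°.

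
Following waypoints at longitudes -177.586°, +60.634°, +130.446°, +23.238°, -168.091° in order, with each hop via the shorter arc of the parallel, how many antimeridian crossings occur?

Leg 1: -177.586° → +60.634°, shortest Δλ = -121.78° (west) — crosses 180°.
Leg 2: +60.634° → +130.446°, shortest Δλ = 69.812° (east) — does not cross 180°.
Leg 3: +130.446° → +23.238°, shortest Δλ = -107.208° (west) — does not cross 180°.
Leg 4: +23.238° → -168.091°, shortest Δλ = 168.671° (east) — crosses 180°.
Total crossings: 2.

2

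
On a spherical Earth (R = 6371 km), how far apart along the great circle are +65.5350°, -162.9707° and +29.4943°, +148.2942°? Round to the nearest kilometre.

Δλ = 148.2942 − -162.9707 = 311.2649°; wrapped into (−180°, 180°]: -48.7351°.
Δφ = 29.4943 − 65.5350 = -36.0407°.
a = sin²(Δφ/2) + cos φ₁ · cos φ₂ · sin²(Δλ/2) = 0.157062.
c = 2·atan2(√a, √(1−a)) = 0.81499 rad → d = 6371·c ≈ 5192.31 km.

5192 km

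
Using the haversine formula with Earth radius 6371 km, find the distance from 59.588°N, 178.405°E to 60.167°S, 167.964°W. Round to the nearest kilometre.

Δλ = -167.964 − 178.405 = -346.369°; wrapped into (−180°, 180°]: 13.631°.
Δφ = -60.167 − 59.588 = -119.755°.
a = sin²(Δφ/2) + cos φ₁ · cos φ₂ · sin²(Δλ/2) = 0.751693.
c = 2·atan2(√a, √(1−a)) = 2.09831 rad → d = 6371·c ≈ 13368.32 km.

13368 km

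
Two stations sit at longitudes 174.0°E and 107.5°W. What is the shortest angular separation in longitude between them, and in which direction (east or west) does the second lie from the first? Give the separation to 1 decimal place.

78.5° east

Raw difference: -107.5 − 174.0 = -281.5°.
Normalise into (−180°, 180°]: -281.5° + 360° = 78.5°.
Positive ⇒ the second point lies to the east; separation 78.5°.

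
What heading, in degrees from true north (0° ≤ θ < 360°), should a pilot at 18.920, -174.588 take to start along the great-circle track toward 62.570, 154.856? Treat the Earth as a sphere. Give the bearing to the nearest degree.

342°

Δλ = 154.856 − -174.588 = 329.444°; wrapped into (−180°, 180°]: -30.556°.
θ = atan2( sin Δλ · cos φ₂ , cos φ₁ · sin φ₂ − sin φ₁ · cos φ₂ · cos Δλ )
  = atan2(-0.23419, 0.71099) = -18.231° → normalised to [0°, 360°): 341.769°.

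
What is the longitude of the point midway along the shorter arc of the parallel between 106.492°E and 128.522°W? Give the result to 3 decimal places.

Signed shortest Δλ from +106.492° to -128.522° is +124.986°.
Midpoint longitude = +106.492° + (+124.986°)/2 = +106.492° + 62.493° = +168.985°.
(The naïve average (+106.492 + -128.522)/2 = -11.015° is on the wrong side of the globe.)

168.985°E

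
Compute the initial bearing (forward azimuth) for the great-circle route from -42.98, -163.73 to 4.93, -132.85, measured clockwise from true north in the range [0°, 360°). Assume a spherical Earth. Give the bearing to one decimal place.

38.4°

Δλ = -132.85 − -163.73 = 30.88°.
θ = atan2( sin Δλ · cos φ₂ , cos φ₁ · sin φ₂ − sin φ₁ · cos φ₂ · cos Δλ )
  = atan2(0.51134, 0.64581) = 38.372° → normalised to [0°, 360°): 38.372°.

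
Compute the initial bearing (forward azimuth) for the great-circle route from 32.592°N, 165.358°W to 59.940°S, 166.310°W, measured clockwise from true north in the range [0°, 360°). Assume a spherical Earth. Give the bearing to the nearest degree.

180°

Δλ = -166.310 − -165.358 = -0.952°.
θ = atan2( sin Δλ · cos φ₂ , cos φ₁ · sin φ₂ − sin φ₁ · cos φ₂ · cos Δλ )
  = atan2(-0.00832, -0.99899) = -179.523° → normalised to [0°, 360°): 180.477°.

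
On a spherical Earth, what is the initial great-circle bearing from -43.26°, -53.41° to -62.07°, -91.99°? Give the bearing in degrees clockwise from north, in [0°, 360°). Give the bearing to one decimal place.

Δλ = -91.99 − -53.41 = -38.58°.
θ = atan2( sin Δλ · cos φ₂ , cos φ₁ · sin φ₂ − sin φ₁ · cos φ₂ · cos Δλ )
  = atan2(-0.29209, -0.39249) = -143.343° → normalised to [0°, 360°): 216.657°.

216.7°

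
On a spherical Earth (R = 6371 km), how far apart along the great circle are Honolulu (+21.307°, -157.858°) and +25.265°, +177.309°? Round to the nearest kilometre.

Δλ = 177.309 − -157.858 = 335.167°; wrapped into (−180°, 180°]: -24.833°.
Δφ = 25.265 − 21.307 = 3.958°.
a = sin²(Δφ/2) + cos φ₁ · cos φ₂ · sin²(Δλ/2) = 0.040144.
c = 2·atan2(√a, √(1−a)) = 0.40345 rad → d = 6371·c ≈ 2570.39 km.

2570 km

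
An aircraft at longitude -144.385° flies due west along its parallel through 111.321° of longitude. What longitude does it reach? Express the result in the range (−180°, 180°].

Start at -144.385°; shift −111.321° → -255.706°.
-255.706° lies outside (−180°, 180°]; add 360° → +104.294°.

+104.294°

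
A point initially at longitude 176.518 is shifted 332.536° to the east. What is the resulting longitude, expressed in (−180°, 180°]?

Start at +176.518°; shift +332.536° → +509.054°.
+509.054° lies outside (−180°, 180°]; subtract 360° → +149.054°.

+149.054°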